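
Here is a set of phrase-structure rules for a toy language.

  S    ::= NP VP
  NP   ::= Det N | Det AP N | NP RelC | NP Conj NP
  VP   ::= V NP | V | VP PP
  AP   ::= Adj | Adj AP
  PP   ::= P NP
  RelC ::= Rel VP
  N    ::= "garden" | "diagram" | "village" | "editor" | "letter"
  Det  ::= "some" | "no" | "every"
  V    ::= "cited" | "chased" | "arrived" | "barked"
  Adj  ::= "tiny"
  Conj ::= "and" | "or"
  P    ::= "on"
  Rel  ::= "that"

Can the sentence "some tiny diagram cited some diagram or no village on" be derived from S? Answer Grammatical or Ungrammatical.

For S → NP VP, the only prefix that parses as NP is 'some tiny diagram', but the remainder 'cited some diagram or no village on' is not a VP under these rules.

Ungrammatical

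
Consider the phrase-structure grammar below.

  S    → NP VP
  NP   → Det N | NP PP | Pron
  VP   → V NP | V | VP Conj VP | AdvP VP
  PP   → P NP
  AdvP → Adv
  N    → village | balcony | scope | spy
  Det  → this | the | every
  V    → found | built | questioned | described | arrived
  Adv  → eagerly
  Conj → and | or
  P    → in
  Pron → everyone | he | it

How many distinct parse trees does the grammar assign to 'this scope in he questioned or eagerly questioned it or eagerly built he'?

3

Two of the 3 distinct bracketings:
[S [NP [NP [Det this] [N scope]] [PP [P in] [NP [Pron he]]]] [VP [VP [V questioned]] [Conj or] [VP [VP [AdvP [Adv eagerly]] [VP [V questioned] [NP [Pron it]]]] [Conj or] [VP [AdvP [Adv eagerly]] [VP [V built] [NP [Pron he]]]]]]]
[S [NP [NP [Det this] [N scope]] [PP [P in] [NP [Pron he]]]] [VP [VP [V questioned]] [Conj or] [VP [AdvP [Adv eagerly]] [VP [VP [V questioned] [NP [Pron it]]] [Conj or] [VP [AdvP [Adv eagerly]] [VP [V built] [NP [Pron he]]]]]]]]
The trees differ in how a recursive rule is bracketed over the same span.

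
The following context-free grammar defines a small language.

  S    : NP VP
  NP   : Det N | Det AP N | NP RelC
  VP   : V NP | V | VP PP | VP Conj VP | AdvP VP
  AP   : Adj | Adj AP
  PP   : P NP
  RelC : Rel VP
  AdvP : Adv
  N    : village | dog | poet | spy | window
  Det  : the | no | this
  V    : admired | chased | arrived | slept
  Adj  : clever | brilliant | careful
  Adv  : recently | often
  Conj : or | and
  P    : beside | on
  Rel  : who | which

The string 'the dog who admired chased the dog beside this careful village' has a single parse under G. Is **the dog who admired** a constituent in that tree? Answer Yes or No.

Yes

[S [NP [NP [Det the] [N dog]] [RelC [Rel who] [VP [V admired]]]] [VP [VP [V chased] [NP [Det the] [N dog]]] [PP [P beside] [NP [Det this] [AP [Adj careful]] [N village]]]]]
The words 'the dog who admired' are exhaustively dominated by a single NP node (built by NP → NP RelC), so they form a constituent.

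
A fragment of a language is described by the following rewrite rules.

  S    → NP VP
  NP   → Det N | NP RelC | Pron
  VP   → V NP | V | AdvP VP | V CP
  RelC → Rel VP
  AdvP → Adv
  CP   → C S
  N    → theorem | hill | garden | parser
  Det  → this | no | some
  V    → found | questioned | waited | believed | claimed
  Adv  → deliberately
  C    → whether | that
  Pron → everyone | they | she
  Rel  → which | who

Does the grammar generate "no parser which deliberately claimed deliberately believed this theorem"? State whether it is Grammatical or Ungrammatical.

[S [NP [NP [Det no] [N parser]] [RelC [Rel which] [VP [AdvP [Adv deliberately]] [VP [V claimed]]]]] [VP [AdvP [Adv deliberately]] [VP [V believed] [NP [Det this] [N theorem]]]]]
Every word is introduced by a lexical rule and the phrasal rules combine the resulting categories into a single S.

Grammatical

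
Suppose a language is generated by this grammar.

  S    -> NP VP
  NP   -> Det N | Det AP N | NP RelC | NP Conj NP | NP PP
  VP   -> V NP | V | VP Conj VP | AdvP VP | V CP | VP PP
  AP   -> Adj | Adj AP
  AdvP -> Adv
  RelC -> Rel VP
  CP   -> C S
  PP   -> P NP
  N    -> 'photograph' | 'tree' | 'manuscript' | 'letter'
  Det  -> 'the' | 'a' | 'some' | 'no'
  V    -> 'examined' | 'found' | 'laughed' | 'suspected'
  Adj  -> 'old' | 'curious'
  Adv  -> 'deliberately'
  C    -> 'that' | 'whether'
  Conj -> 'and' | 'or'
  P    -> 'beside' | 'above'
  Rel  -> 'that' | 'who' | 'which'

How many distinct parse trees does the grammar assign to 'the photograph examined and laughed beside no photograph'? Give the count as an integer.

The two bracketings:
[S [NP [Det the] [N photograph]] [VP [VP [V examined]] [Conj and] [VP [VP [V laughed]] [PP [P beside] [NP [Det no] [N photograph]]]]]]
[S [NP [Det the] [N photograph]] [VP [VP [VP [V examined]] [Conj and] [VP [V laughed]]] [PP [P beside] [NP [Det no] [N photograph]]]]]
The trees differ in how a recursive rule is bracketed over the same span.

2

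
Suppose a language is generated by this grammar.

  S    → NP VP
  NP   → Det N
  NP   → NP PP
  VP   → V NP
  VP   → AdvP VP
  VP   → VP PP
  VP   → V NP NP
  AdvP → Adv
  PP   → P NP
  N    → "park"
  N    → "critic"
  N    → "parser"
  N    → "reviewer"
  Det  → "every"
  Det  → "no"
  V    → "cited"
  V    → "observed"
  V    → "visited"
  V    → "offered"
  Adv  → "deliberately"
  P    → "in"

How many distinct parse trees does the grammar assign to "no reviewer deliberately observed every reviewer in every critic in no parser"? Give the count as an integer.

Two of the 9 distinct bracketings:
[S [NP [Det no] [N reviewer]] [VP [AdvP [Adv deliberately]] [VP [V observed] [NP [NP [Det every] [N reviewer]] [PP [P in] [NP [NP [Det every] [N critic]] [PP [P in] [NP [Det no] [N parser]]]]]]]]]
[S [NP [Det no] [N reviewer]] [VP [AdvP [Adv deliberately]] [VP [V observed] [NP [NP [NP [Det every] [N reviewer]] [PP [P in] [NP [Det every] [N critic]]]] [PP [P in] [NP [Det no] [N parser]]]]]]]
The trees differ in how a recursive rule is bracketed over the same span.

9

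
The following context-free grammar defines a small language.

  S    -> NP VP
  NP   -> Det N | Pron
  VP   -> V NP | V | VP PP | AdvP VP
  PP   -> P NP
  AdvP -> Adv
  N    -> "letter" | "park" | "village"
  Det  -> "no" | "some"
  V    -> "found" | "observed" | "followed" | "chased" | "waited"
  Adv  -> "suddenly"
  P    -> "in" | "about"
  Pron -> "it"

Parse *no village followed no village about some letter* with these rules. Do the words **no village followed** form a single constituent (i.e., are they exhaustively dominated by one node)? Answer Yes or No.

[S [NP [Det no] [N village]] [VP [VP [V followed] [NP [Det no] [N village]]] [PP [P about] [NP [Det some] [N letter]]]]]
The smallest constituent containing 'no village followed' is the S spanning 'no village followed no village about some letter'; no single node in the tree dominates exactly the given words.

No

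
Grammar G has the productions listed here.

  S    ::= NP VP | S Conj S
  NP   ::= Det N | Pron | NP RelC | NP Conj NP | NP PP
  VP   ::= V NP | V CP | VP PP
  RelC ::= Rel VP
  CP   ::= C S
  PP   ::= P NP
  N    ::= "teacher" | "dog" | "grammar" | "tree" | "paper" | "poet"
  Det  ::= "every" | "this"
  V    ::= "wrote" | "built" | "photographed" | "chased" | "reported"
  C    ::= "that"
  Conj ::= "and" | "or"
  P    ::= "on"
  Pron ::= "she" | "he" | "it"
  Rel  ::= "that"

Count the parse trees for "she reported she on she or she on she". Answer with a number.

Two of the 10 distinct bracketings:
[S [NP [Pron she]] [VP [V reported] [NP [NP [NP [Pron she]] [PP [P on] [NP [Pron she]]]] [Conj or] [NP [NP [Pron she]] [PP [P on] [NP [Pron she]]]]]]]
[S [NP [Pron she]] [VP [V reported] [NP [NP [Pron she]] [PP [P on] [NP [NP [Pron she]] [Conj or] [NP [NP [Pron she]] [PP [P on] [NP [Pron she]]]]]]]]]
The trees differ in how a recursive rule is bracketed over the same span.

10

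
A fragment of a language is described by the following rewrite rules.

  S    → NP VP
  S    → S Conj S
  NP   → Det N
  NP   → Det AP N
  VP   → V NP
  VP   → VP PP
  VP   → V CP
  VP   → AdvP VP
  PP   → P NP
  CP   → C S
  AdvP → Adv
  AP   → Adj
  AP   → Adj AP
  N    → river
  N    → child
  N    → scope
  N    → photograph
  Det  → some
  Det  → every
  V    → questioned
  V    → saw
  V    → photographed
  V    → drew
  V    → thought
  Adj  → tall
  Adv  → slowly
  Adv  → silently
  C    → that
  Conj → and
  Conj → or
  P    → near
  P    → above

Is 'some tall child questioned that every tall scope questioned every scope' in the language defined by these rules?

Grammatical

S
  NP
    Det: some
    AP
      Adj: tall
    N: child
  VP
    V: questioned
    CP
      C: that
      S
        NP
          Det: every
          AP
            Adj: tall
          N: scope
        VP
          V: questioned
          NP
            Det: every
            N: scope
The bracketing above is licensed at every node by one of the given productions, with S at the root.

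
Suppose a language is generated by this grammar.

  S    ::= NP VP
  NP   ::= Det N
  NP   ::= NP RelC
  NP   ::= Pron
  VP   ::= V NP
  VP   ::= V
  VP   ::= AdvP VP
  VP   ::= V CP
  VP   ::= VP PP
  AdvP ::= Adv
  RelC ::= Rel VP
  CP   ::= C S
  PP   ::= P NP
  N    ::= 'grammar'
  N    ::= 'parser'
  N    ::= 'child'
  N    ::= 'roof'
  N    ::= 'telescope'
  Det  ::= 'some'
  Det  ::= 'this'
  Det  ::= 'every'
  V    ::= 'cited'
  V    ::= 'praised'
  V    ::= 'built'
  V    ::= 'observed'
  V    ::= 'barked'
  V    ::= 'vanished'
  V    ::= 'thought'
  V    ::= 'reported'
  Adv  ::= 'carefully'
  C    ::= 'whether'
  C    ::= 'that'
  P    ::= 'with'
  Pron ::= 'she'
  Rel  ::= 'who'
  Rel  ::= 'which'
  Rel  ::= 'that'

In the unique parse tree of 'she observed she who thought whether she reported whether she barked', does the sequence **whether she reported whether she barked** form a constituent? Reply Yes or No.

[S [NP [Pron she]] [VP [V observed] [NP [NP [Pron she]] [RelC [Rel who] [VP [V thought] [CP [C whether] [S [NP [Pron she]] [VP [V reported] [CP [C whether] [S [NP [Pron she]] [VP [V barked]]]]]]]]]]]]
The words 'whether she reported whether she barked' are exhaustively dominated by a single CP node (built by CP → C S), so they form a constituent.

Yes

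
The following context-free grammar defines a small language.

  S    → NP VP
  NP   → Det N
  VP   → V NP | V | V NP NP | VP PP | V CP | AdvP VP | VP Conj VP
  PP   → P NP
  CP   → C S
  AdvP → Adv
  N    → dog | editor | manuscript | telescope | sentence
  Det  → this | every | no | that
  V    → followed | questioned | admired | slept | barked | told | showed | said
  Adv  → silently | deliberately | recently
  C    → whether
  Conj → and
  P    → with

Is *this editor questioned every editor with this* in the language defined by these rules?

Ungrammatical

For S → NP VP, the only prefix that parses as NP is 'this editor', but the remainder 'questioned every editor with this' is not a VP under these rules.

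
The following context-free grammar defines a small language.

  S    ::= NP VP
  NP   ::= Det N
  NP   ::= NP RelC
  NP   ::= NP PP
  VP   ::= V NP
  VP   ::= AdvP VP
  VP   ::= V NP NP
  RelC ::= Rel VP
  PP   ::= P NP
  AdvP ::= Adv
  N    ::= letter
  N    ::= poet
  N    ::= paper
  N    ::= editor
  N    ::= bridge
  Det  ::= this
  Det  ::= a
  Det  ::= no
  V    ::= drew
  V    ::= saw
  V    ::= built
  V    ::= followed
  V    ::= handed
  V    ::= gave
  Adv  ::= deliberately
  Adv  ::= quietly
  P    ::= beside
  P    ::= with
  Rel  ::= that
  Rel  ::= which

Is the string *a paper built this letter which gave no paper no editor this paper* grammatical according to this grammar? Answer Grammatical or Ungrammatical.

[S [NP [Det a] [N paper]] [VP [V built] [NP [NP [Det this] [N letter]] [RelC [Rel which] [VP [V gave] [NP [Det no] [N paper]] [NP [Det no] [N editor]]]]] [NP [Det this] [N paper]]]]
The bracketing above is licensed at every node by one of the given productions, with S at the root.

Grammatical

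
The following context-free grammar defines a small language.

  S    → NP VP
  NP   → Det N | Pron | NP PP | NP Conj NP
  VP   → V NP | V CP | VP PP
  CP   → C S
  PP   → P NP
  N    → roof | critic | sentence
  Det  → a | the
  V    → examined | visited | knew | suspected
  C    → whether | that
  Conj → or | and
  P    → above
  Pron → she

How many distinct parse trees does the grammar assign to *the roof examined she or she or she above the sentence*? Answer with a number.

Two of the 7 distinct bracketings:
[S [NP [Det the] [N roof]] [VP [V examined] [NP [NP [NP [Pron she]] [Conj or] [NP [NP [Pron she]] [Conj or] [NP [Pron she]]]] [PP [P above] [NP [Det the] [N sentence]]]]]]
[S [NP [Det the] [N roof]] [VP [V examined] [NP [NP [NP [NP [Pron she]] [Conj or] [NP [Pron she]]] [Conj or] [NP [Pron she]]] [PP [P above] [NP [Det the] [N sentence]]]]]]
The trees differ in how a recursive rule is bracketed over the same span.

7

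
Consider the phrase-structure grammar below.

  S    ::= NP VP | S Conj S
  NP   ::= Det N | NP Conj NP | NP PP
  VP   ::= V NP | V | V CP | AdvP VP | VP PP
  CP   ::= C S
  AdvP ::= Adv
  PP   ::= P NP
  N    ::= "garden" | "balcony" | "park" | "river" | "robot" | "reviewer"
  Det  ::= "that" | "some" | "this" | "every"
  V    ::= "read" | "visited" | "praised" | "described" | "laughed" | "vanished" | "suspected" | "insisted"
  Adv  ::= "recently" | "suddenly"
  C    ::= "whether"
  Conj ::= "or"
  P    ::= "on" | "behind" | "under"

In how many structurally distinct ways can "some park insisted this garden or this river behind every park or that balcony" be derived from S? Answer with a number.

Two of the 6 distinct bracketings:
[S [NP [Det some] [N park]] [VP [V insisted] [NP [NP [Det this] [N garden]] [Conj or] [NP [NP [NP [Det this] [N river]] [PP [P behind] [NP [Det every] [N park]]]] [Conj or] [NP [Det that] [N balcony]]]]]]
[S [NP [Det some] [N park]] [VP [V insisted] [NP [NP [Det this] [N garden]] [Conj or] [NP [NP [Det this] [N river]] [PP [P behind] [NP [NP [Det every] [N park]] [Conj or] [NP [Det that] [N balcony]]]]]]]]
The trees differ in how a recursive rule is bracketed over the same span.

6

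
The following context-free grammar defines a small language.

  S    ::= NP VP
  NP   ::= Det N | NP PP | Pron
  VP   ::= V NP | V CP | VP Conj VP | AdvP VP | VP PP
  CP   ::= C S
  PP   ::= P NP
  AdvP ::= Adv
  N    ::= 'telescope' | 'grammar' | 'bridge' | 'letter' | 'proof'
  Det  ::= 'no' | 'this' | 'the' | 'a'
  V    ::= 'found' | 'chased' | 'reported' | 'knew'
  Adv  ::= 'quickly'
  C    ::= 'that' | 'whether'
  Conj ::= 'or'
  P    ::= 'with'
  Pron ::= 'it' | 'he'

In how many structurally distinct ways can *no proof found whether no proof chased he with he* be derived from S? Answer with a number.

3

Two of the 3 distinct bracketings:
[S [NP [Det no] [N proof]] [VP [V found] [CP [C whether] [S [NP [Det no] [N proof]] [VP [V chased] [NP [NP [Pron he]] [PP [P with] [NP [Pron he]]]]]]]]]
[S [NP [Det no] [N proof]] [VP [V found] [CP [C whether] [S [NP [Det no] [N proof]] [VP [VP [V chased] [NP [Pron he]]] [PP [P with] [NP [Pron he]]]]]]]]
The difference turns on whether NP → NP PP is used at the relevant span, versus an alternative expansion of NP.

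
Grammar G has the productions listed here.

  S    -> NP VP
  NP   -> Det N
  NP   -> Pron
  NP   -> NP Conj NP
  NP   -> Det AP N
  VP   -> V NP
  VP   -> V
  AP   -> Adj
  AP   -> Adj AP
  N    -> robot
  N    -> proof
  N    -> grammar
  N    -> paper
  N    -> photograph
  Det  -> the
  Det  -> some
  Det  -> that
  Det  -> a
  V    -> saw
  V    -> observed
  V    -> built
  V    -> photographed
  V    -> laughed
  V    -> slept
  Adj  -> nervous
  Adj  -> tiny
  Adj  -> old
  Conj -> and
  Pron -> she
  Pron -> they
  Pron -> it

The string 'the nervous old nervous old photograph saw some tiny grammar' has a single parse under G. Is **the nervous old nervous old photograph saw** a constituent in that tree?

[S [NP [Det the] [AP [Adj nervous] [AP [Adj old] [AP [Adj nervous] [AP [Adj old]]]]] [N photograph]] [VP [V saw] [NP [Det some] [AP [Adj tiny]] [N grammar]]]]
The smallest constituent containing 'the nervous old nervous old photograph saw' is the S spanning 'the nervous old nervous old photograph saw some tiny grammar'; no single node in the tree dominates exactly the given words.

No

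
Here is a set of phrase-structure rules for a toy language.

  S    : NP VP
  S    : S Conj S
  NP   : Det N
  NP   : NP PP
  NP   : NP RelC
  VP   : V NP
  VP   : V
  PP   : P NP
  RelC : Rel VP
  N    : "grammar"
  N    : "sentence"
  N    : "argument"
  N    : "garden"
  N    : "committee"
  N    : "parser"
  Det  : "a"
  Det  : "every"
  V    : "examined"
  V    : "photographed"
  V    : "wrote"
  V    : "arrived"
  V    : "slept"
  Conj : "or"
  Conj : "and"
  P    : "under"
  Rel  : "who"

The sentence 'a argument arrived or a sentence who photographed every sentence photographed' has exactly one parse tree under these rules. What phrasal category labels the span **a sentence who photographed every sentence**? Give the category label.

S
  S
    NP
      Det: a
      N: argument
    VP
      V: arrived
  Conj: or
  S
    NP
      NP
        Det: a
        N: sentence
      RelC
        Rel: who
        VP
          V: photographed
          NP
            Det: every
            N: sentence
    VP
      V: photographed
The span 'a sentence who photographed every sentence' is the NP node built by NP → NP RelC.

NP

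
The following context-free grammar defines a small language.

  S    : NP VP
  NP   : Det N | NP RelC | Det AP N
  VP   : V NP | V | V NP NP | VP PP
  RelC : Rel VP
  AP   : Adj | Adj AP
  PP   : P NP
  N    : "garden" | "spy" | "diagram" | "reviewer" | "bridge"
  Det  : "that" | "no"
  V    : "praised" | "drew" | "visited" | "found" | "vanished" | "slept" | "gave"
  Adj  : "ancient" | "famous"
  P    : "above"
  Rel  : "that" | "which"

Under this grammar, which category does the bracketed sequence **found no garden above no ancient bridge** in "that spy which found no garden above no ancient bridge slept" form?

VP

[S [NP [NP [Det that] [N spy]] [RelC [Rel which] [VP [VP [V found] [NP [Det no] [N garden]]] [PP [P above] [NP [Det no] [AP [Adj ancient]] [N bridge]]]]]] [VP [V slept]]]
The span 'found no garden above no ancient bridge' is the VP node built by VP → VP PP.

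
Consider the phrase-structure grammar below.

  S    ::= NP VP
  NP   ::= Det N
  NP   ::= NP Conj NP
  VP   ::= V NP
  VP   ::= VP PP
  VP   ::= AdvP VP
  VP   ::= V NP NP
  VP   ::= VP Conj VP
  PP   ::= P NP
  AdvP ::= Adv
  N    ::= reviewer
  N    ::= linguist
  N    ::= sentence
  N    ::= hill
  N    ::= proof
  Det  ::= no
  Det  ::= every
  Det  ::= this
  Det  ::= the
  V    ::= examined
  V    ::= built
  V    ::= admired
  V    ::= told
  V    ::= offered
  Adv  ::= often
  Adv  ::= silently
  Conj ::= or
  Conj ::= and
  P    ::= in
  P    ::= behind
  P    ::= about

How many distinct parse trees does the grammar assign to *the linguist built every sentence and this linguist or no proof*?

The two bracketings:
[S [NP [Det the] [N linguist]] [VP [V built] [NP [NP [Det every] [N sentence]] [Conj and] [NP [NP [Det this] [N linguist]] [Conj or] [NP [Det no] [N proof]]]]]]
[S [NP [Det the] [N linguist]] [VP [V built] [NP [NP [NP [Det every] [N sentence]] [Conj and] [NP [Det this] [N linguist]]] [Conj or] [NP [Det no] [N proof]]]]]
The trees differ in how a recursive rule is bracketed over the same span.

2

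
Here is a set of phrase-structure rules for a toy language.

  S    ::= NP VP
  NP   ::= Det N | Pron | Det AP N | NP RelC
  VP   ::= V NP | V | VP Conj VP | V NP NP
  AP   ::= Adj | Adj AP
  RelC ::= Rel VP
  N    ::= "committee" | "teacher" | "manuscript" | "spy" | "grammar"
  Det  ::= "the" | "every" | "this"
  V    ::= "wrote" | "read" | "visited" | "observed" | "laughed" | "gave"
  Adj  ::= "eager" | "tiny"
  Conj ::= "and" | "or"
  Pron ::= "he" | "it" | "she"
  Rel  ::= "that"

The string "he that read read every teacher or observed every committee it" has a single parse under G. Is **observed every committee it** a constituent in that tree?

Yes

[S [NP [NP [Pron he]] [RelC [Rel that] [VP [V read]]]] [VP [VP [V read] [NP [Det every] [N teacher]]] [Conj or] [VP [V observed] [NP [Det every] [N committee]] [NP [Pron it]]]]]
The words 'observed every committee it' are exhaustively dominated by a single VP node (built by VP → V NP NP), so they form a constituent.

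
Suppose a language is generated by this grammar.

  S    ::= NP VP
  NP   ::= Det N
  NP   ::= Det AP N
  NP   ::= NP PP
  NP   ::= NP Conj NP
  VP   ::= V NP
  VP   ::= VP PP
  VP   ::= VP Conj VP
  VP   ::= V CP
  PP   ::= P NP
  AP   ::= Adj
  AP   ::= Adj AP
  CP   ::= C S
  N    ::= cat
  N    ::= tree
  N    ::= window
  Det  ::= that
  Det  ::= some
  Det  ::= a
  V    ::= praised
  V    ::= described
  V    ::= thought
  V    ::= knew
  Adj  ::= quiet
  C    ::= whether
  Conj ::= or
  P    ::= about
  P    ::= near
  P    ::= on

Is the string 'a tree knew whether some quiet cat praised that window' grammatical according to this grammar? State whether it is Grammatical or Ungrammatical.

[S [NP [Det a] [N tree]] [VP [V knew] [CP [C whether] [S [NP [Det some] [AP [Adj quiet]] [N cat]] [VP [V praised] [NP [Det that] [N window]]]]]]]
The bracketing above is licensed at every node by one of the given productions, with S at the root.

Grammatical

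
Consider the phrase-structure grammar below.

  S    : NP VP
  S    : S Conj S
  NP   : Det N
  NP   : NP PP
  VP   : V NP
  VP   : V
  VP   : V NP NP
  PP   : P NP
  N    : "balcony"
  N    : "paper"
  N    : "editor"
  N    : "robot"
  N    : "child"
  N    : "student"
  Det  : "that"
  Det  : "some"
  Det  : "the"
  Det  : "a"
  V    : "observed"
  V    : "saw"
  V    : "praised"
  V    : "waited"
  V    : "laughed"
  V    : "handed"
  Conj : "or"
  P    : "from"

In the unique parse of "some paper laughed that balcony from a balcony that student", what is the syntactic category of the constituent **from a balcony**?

PP

[S [NP [Det some] [N paper]] [VP [V laughed] [NP [NP [Det that] [N balcony]] [PP [P from] [NP [Det a] [N balcony]]]] [NP [Det that] [N student]]]]
The span 'from a balcony' is the PP node built by PP → P NP.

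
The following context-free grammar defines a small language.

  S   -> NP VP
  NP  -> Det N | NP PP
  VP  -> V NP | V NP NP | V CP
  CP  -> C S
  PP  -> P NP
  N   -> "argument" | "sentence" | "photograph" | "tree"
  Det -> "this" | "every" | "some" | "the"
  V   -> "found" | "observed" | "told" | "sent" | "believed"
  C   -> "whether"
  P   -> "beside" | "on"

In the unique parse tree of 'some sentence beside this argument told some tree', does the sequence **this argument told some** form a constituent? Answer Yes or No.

[S [NP [NP [Det some] [N sentence]] [PP [P beside] [NP [Det this] [N argument]]]] [VP [V told] [NP [Det some] [N tree]]]]
The smallest constituent containing 'this argument told some' is the S spanning 'some sentence beside this argument told some tree'; no single node in the tree dominates exactly the given words.

No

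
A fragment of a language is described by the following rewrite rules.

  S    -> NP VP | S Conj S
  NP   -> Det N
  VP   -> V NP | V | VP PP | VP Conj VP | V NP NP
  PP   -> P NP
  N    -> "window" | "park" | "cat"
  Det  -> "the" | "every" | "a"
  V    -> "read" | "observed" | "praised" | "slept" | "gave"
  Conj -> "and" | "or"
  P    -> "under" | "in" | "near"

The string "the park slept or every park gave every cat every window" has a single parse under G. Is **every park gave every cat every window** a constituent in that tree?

[S [S [NP [Det the] [N park]] [VP [V slept]]] [Conj or] [S [NP [Det every] [N park]] [VP [V gave] [NP [Det every] [N cat]] [NP [Det every] [N window]]]]]
The words 'every park gave every cat every window' are exhaustively dominated by a single S node (built by S → NP VP), so they form a constituent.

Yes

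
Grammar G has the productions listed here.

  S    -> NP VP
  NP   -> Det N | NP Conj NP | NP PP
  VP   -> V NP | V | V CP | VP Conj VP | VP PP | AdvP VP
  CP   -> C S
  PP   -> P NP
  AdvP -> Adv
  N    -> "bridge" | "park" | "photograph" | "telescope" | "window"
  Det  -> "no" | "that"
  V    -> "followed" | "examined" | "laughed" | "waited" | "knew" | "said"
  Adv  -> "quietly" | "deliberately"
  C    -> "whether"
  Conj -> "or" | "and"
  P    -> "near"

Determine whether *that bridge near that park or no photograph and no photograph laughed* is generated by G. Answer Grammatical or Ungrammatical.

[S [NP [NP [NP [Det that] [N bridge]] [PP [P near] [NP [Det that] [N park]]]] [Conj or] [NP [NP [Det no] [N photograph]] [Conj and] [NP [Det no] [N photograph]]]] [VP [V laughed]]]
Each bracket corresponds to one application of a listed rule, so the string is derivable from S.

Grammatical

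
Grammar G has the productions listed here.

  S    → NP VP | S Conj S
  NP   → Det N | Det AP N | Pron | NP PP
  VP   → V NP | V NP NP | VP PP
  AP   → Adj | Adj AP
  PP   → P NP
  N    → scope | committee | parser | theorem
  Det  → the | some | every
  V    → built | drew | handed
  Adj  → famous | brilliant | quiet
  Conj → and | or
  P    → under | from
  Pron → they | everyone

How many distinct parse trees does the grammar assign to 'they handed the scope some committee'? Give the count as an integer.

[S [NP [Pron they]] [VP [V handed] [NP [Det the] [N scope]] [NP [Det some] [N committee]]]]
No rule offers an alternative attachment or grouping for any span, so this is the only derivation.

1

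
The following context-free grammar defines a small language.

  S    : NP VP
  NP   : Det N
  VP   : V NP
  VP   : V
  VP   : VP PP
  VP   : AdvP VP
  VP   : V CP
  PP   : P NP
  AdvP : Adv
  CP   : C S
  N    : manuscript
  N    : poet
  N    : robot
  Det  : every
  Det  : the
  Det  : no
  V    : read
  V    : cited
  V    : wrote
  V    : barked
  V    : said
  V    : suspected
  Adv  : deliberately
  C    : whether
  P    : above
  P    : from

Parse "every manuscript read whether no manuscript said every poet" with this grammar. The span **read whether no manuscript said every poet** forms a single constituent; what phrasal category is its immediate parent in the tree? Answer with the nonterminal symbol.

S

[S [NP [Det every] [N manuscript]] [VP [V read] [CP [C whether] [S [NP [Det no] [N manuscript]] [VP [V said] [NP [Det every] [N poet]]]]]]]
The span 'read whether no manuscript said every poet' is the VP node built by VP → V CP.
Its mother is the S built by S → NP VP.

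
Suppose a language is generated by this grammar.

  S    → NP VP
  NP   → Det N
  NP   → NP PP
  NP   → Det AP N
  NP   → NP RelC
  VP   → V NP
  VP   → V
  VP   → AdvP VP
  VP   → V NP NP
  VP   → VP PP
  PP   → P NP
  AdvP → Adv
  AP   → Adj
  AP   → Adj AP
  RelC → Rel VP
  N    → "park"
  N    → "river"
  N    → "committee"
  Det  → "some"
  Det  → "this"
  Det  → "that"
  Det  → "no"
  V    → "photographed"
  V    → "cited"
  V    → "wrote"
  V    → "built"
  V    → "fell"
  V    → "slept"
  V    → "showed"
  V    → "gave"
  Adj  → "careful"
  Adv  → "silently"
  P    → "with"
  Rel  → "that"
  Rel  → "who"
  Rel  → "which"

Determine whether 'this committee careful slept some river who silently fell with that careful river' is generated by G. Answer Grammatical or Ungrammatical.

Ungrammatical

An N word can never sit immediately before an Adj word in any string this grammar generates, so the substring 'committee careful' rules out a derivation.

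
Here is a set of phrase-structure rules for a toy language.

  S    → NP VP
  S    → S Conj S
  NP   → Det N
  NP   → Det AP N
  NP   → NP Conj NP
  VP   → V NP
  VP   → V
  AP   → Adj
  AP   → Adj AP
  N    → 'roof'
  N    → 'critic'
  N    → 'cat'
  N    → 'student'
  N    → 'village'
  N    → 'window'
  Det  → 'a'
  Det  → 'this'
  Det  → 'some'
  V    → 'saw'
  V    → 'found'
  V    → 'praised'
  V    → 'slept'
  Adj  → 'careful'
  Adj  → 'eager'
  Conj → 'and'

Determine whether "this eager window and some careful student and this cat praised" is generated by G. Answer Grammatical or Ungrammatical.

S
  NP
    NP
      Det: this
      AP
        Adj: eager
      N: window
    Conj: and
    NP
      NP
        Det: some
        AP
          Adj: careful
        N: student
      Conj: and
      NP
        Det: this
        N: cat
  VP
    V: praised
Every word is introduced by a lexical rule and the phrasal rules combine the resulting categories into a single S.

Grammatical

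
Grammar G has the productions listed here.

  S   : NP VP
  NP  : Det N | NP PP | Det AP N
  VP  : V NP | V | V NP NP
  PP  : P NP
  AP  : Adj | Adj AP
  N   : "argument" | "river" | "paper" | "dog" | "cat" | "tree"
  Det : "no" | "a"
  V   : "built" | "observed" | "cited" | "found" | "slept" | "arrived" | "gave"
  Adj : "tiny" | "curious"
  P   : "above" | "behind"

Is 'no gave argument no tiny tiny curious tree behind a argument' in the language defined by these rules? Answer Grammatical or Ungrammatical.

Ungrammatical

A Det word can never sit immediately before a V word in any string this grammar generates, so the substring 'no gave' rules out a derivation.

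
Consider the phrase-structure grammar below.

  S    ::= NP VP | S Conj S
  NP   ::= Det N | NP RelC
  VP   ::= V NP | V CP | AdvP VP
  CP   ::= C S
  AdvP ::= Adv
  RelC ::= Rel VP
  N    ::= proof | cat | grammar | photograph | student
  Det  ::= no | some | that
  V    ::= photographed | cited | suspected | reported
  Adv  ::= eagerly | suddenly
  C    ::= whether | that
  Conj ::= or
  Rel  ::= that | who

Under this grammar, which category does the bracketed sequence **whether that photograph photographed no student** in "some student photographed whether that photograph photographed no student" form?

CP

[S [NP [Det some] [N student]] [VP [V photographed] [CP [C whether] [S [NP [Det that] [N photograph]] [VP [V photographed] [NP [Det no] [N student]]]]]]]
The span 'whether that photograph photographed no student' is the CP node built by CP → C S.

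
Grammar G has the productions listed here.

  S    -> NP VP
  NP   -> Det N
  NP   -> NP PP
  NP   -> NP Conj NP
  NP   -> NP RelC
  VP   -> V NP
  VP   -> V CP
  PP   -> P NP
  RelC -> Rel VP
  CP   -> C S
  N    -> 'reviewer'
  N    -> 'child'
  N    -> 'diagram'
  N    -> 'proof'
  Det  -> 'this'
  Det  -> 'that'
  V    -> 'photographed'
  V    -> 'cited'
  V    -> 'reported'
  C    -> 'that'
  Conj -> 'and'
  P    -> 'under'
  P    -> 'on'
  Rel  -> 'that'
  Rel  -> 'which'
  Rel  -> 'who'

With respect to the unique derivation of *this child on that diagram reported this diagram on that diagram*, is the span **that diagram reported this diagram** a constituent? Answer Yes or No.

[S [NP [NP [Det this] [N child]] [PP [P on] [NP [Det that] [N diagram]]]] [VP [V reported] [NP [NP [Det this] [N diagram]] [PP [P on] [NP [Det that] [N diagram]]]]]]
The smallest constituent containing 'that diagram reported this diagram' is the S spanning 'this child on that diagram reported this diagram on that diagram'; no single node in the tree dominates exactly the given words.

No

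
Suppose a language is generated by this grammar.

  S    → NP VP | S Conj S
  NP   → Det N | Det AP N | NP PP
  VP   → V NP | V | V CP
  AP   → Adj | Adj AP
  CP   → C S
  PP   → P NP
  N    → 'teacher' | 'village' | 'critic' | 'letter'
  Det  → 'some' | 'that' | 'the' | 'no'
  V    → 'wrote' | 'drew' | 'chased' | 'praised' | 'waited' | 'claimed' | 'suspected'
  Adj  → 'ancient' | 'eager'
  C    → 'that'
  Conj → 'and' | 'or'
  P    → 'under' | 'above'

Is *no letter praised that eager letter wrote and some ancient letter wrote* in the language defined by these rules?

Ungrammatical

For S → NP VP, the only prefix that parses as NP is 'no letter', but the remainder 'praised that eager letter wrote and some ancient letter wrote' is not a VP under these rules. The alternative S rule S → S Conj S likewise has no satisfying split.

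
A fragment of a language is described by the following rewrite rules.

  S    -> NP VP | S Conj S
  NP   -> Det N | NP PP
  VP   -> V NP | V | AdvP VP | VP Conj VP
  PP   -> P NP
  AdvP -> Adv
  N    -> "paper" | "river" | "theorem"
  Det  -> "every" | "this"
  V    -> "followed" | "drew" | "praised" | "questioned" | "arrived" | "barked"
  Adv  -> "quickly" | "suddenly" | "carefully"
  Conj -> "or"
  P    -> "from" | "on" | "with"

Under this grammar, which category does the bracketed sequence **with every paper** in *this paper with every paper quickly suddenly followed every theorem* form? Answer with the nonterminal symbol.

PP

[S [NP [NP [Det this] [N paper]] [PP [P with] [NP [Det every] [N paper]]]] [VP [AdvP [Adv quickly]] [VP [AdvP [Adv suddenly]] [VP [V followed] [NP [Det every] [N theorem]]]]]]
The span 'with every paper' is the PP node built by PP → P NP.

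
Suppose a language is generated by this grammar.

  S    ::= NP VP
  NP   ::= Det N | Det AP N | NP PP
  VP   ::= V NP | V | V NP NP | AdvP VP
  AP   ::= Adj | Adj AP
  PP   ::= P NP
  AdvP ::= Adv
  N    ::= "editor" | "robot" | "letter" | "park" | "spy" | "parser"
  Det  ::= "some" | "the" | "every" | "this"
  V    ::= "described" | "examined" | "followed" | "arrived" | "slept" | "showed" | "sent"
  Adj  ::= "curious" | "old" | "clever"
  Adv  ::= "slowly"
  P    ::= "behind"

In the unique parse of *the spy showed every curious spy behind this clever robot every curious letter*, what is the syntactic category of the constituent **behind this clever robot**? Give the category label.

[S [NP [Det the] [N spy]] [VP [V showed] [NP [NP [Det every] [AP [Adj curious]] [N spy]] [PP [P behind] [NP [Det this] [AP [Adj clever]] [N robot]]]] [NP [Det every] [AP [Adj curious]] [N letter]]]]
The span 'behind this clever robot' is the PP node built by PP → P NP.

PP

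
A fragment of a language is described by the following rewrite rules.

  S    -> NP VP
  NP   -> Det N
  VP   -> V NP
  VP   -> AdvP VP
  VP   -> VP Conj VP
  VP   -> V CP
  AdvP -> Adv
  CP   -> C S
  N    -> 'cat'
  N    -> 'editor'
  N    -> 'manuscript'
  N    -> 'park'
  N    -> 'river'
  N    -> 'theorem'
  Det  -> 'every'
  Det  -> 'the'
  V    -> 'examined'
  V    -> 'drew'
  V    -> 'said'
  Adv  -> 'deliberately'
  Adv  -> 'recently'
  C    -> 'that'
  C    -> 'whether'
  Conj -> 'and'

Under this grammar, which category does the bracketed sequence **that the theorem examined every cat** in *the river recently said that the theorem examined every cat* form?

S
  NP
    Det: the
    N: river
  VP
    AdvP
      Adv: recently
    VP
      V: said
      CP
        C: that
        S
          NP
            Det: the
            N: theorem
          VP
            V: examined
            NP
              Det: every
              N: cat
The span 'that the theorem examined every cat' is the CP node built by CP → C S.

CP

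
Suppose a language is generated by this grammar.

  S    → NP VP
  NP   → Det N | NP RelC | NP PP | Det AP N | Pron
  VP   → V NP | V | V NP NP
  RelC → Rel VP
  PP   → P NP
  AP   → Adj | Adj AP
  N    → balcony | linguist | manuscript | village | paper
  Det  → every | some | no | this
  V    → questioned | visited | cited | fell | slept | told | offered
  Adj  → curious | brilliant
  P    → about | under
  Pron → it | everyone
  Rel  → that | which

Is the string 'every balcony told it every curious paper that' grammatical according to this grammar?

Ungrammatical

For S → NP VP, the only prefix that parses as NP is 'every balcony', but the remainder 'told it every curious paper that' is not a VP under these rules.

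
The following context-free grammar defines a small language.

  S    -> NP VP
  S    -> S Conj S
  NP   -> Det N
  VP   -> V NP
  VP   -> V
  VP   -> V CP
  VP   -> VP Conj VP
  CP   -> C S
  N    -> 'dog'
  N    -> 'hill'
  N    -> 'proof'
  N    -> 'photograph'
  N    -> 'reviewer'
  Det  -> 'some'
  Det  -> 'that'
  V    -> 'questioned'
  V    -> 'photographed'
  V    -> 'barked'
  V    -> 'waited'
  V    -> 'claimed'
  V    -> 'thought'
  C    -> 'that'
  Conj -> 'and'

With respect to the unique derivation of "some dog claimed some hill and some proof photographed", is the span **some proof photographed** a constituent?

[S [S [NP [Det some] [N dog]] [VP [V claimed] [NP [Det some] [N hill]]]] [Conj and] [S [NP [Det some] [N proof]] [VP [V photographed]]]]
The words 'some proof photographed' are exhaustively dominated by a single S node (built by S → NP VP), so they form a constituent.

Yes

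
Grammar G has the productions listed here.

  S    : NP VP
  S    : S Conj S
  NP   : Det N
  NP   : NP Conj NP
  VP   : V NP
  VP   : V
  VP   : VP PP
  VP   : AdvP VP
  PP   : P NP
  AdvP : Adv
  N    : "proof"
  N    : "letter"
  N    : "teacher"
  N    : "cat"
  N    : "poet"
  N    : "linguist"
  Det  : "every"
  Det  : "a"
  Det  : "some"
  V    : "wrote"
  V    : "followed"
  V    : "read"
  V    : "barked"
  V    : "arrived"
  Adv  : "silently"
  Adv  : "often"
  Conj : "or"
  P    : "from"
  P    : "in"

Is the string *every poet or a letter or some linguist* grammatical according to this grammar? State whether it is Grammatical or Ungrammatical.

Ungrammatical

For S → NP VP, every NP-prefix leaves a non-VP remainder: after 'every poet' the remainder is not a VP; after 'every poet or a letter' the remainder is not a VP. The alternative S rule S → S Conj S likewise has no satisfying split.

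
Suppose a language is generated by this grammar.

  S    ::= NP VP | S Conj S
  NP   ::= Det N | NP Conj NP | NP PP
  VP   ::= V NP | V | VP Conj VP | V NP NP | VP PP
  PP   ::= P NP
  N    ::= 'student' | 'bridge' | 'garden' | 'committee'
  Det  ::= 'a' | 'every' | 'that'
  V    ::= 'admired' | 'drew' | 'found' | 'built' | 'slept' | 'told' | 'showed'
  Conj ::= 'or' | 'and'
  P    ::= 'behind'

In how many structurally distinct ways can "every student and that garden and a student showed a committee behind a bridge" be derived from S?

Two of the 4 distinct bracketings:
[S [NP [NP [Det every] [N student]] [Conj and] [NP [NP [Det that] [N garden]] [Conj and] [NP [Det a] [N student]]]] [VP [V showed] [NP [NP [Det a] [N committee]] [PP [P behind] [NP [Det a] [N bridge]]]]]]
[S [NP [NP [Det every] [N student]] [Conj and] [NP [NP [Det that] [N garden]] [Conj and] [NP [Det a] [N student]]]] [VP [VP [V showed] [NP [Det a] [N committee]]] [PP [P behind] [NP [Det a] [N bridge]]]]]
The difference turns on whether NP → NP PP is used at the relevant span, versus an alternative expansion of NP.

4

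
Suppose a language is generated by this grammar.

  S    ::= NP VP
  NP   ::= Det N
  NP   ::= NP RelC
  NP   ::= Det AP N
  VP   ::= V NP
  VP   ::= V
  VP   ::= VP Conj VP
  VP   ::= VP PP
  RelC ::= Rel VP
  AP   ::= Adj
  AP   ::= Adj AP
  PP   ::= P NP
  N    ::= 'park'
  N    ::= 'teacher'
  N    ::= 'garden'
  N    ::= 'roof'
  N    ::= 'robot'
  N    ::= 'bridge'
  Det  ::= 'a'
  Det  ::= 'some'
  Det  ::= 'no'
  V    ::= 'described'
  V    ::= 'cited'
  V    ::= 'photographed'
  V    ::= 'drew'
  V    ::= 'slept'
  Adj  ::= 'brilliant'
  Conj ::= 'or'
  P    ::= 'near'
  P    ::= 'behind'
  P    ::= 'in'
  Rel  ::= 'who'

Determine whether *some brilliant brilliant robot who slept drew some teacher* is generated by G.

Grammatical

S
  NP
    NP
      Det: some
      AP
        Adj: brilliant
        AP
          Adj: brilliant
      N: robot
    RelC
      Rel: who
      VP
        V: slept
  VP
    V: drew
    NP
      Det: some
      N: teacher
The bracketing above is licensed at every node by one of the given productions, with S at the root.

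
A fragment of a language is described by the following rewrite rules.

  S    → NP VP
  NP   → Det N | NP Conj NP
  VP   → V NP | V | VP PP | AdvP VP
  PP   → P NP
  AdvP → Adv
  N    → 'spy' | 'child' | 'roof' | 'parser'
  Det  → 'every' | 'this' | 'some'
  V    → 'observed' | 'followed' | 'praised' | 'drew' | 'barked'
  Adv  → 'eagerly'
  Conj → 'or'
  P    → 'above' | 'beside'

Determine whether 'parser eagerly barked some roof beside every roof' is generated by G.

For S → NP VP, no prefix of the string parses as an NP.

Ungrammatical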